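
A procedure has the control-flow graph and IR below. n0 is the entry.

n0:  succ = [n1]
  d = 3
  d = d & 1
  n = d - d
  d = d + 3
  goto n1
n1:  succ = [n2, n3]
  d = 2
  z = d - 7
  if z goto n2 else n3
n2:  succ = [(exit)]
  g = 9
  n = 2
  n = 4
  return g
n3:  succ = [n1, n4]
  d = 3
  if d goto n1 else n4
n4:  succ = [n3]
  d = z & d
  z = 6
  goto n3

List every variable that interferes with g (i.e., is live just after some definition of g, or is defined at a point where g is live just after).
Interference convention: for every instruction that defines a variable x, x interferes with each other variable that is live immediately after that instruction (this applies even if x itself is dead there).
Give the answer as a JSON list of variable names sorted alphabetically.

Per-block:
  n0 def {d,n} use ∅
  n1 def {d,z} use ∅
  n2 def {g,n} use ∅
  n3 def {d} use ∅
  n4 def {d,z} use {d,z}

Liveness:
  live n0: ∅→∅
  live n1: ∅→{z}
  live n2: ∅→∅
  live n3: {z}→{d,z}
  live n4: {d,z}→{z}

Interference:
  d — {n,z}
  g — {n}
  n — {d,g}
  z — {d}

N(g) = ["n"]

Answer: ["n"]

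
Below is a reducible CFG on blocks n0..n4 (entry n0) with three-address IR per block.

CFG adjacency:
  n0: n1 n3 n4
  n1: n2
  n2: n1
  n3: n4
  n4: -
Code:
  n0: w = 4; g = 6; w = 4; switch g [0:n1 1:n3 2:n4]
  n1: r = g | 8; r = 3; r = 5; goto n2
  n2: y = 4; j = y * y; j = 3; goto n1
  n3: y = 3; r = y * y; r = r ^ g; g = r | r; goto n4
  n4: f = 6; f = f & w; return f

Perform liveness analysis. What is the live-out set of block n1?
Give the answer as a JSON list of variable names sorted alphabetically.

Answer: ["g"]

Derivation:
Per-block:
  n0 def {g,w} use ∅
  n1 def {r} use {g}
  n2 def {j,y} use ∅
  n3 def {g,r,y} use {g}
  n4 def {f} use {w}

Liveness:
  n0 li=∅ lo={g,w}
  n1 li={g} lo={g}
  n2 li={g} lo={g}
  n3 li={g,w} lo={w}
  n4 li={w} lo=∅

live-out(n1) = ["g"]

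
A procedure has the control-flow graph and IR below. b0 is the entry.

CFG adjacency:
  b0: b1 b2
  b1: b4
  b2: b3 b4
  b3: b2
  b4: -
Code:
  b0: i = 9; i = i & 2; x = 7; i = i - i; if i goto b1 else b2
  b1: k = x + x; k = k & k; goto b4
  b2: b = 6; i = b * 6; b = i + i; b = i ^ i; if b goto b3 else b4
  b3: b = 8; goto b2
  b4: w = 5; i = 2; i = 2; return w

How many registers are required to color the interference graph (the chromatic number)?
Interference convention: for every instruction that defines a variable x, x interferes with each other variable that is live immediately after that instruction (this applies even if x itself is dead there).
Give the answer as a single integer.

Per-block:
  b0: {i,x} / ∅
  b1: {k} / {x}
  b2: {b,i} / ∅
  b3: {b} / ∅
  b4: {i,w} / ∅

Liveness:
  b0 li=∅ lo={x}
  b1 li={x} lo=∅
  b2 li=∅ lo=∅
  b3 li=∅ lo=∅
  b4 li=∅ lo=∅

Interfere edges:
  b: {i}
  i: {b,w,x}
  k: ∅
  w: {i}
  x: {i}

Colouring:
  {b,i} pairwise interfere (2-clique) ⇒ χ ≥ 2
  2-colouring: r0={i,k}  r1={b,w,x}
  χ = 2

Answer: 2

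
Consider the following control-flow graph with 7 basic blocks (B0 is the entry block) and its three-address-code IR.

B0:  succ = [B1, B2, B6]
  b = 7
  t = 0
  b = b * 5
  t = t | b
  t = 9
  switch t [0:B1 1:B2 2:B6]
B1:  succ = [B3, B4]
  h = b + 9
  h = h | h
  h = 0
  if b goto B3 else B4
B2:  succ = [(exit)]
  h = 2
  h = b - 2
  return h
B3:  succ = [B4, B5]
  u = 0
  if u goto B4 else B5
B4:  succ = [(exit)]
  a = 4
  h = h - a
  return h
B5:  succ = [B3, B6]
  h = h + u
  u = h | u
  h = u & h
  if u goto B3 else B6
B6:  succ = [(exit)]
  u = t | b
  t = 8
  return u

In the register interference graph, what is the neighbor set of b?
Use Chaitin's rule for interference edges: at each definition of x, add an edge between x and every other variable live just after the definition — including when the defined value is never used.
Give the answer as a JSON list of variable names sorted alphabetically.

Answer: ["h", "t", "u"]

Derivation:
Block summaries:
  B0 def {b,t} use ∅
  B1 def {h} use {b}
  B2 def {h} use {b}
  B3 def {u} use ∅
  B4 def {a,h} use {h}
  B5 def {h,u} use {h,u}
  B6 def {t,u} use {b,t}

Live sets:
  B0 li=∅ lo={b,t}
  B1 li={b,t} lo={b,h,t}
  B2 li={b} lo=∅
  B3 li={b,h,t} lo={b,h,t,u}
  B4 li={h} lo=∅
  B5 li={b,h,t,u} lo={b,h,t}
  B6 li={b,t} lo=∅

Interference:
  a — {h}
  b — {h,t,u}
  h — {a,b,t,u}
  t — {b,h,u}
  u — {b,h,t}

N(b) = ["h", "t", "u"]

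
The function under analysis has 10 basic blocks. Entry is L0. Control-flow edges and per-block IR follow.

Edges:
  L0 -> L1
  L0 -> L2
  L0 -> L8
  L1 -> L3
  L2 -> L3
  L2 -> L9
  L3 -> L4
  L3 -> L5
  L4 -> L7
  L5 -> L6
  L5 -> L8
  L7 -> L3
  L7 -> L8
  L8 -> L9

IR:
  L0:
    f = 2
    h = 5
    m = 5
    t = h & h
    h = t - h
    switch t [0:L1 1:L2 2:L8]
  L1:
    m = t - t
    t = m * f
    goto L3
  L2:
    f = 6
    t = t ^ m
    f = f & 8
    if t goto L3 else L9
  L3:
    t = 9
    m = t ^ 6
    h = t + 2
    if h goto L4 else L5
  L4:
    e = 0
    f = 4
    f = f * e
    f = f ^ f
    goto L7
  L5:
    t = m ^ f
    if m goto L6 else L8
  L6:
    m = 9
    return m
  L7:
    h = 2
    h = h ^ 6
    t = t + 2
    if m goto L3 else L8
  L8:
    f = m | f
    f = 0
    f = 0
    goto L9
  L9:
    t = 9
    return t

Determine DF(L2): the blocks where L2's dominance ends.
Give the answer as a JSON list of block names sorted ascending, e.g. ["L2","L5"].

Answer: ["L3", "L9"]

Derivation:
idom tree: L1←L0 L2←L0 L3←L0 L4←L3 L5←L3 L6←L5 L7←L4 L8←L0 L9←L0
Dom∩ at merges:
  L3: preds {L1,L2,L7}: {L0,L1} ∩ {L0,L2} ∩ {L0,L3,L4,L7} = {L0}; idom=L0
  L8: preds {L0,L5,L7}: {L0} ∩ {L0,L3,L5} ∩ {L0,L3,L4,L7} = {L0}; idom=L0
  L9: preds {L2,L8}: {L0,L2} ∩ {L0,L8} = {L0}; idom=L0

DF derivation:
  join L3 pred L1: L1 stop@L0
  join L3 pred L2: L2 stop@L0
  join L3 pred L7: L7→L4→L3 stop@L0
  join L8 pred L0: · stop@L0
  join L8 pred L5: L5→L3 stop@L0
  join L8 pred L7: L7→L4→L3 stop@L0
  join L9 pred L2: L2 stop@L0
  join L9 pred L8: L8 stop@L0
  DF(L0)=∅
  DF(L1)={L3}
  DF(L2)={L3,L9}
  DF(L3)={L3,L8}
  DF(L4)={L3,L8}
  DF(L5)={L8}
  DF(L6)=∅
  DF(L7)={L3,L8}
  DF(L8)={L9}
  DF(L9)=∅

DF(L2) = ["L3", "L9"]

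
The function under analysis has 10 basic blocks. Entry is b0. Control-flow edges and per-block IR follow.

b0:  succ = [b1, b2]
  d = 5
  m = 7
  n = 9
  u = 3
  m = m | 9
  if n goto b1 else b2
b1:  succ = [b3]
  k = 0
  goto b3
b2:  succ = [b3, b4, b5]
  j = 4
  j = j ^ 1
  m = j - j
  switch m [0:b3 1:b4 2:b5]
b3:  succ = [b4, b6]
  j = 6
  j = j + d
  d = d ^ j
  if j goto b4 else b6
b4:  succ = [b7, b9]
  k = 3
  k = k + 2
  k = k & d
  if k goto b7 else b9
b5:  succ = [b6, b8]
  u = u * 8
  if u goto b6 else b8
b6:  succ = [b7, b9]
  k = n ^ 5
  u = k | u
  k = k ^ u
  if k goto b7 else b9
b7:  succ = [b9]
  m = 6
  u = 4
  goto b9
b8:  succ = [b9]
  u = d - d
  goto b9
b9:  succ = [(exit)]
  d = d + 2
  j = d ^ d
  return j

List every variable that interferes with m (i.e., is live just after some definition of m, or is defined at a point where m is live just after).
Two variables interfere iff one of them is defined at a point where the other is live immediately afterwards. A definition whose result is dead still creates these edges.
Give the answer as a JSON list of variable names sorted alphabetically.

Answer: ["d", "n", "u"]

Derivation:
Per-block:
  b0 def {d,m,n,u} use ∅
  b1 def {k} use ∅
  b2 def {j,m} use ∅
  b3 def {d,j} use {d}
  b4 def {k} use {d}
  b5 def {u} use {u}
  b6 def {k,u} use {n,u}
  b7 def {m,u} use ∅
  b8 def {u} use {d}
  b9 def {d,j} use {d}

Backward fixpoint:
  b0 li=∅ lo={d,n,u}
  b1 li={d,n,u} lo={d,n,u}
  b2 li={d,n,u} lo={d,n,u}
  b3 li={d,n,u} lo={d,n,u}
  b4 li={d} lo={d}
  b5 li={d,n,u} lo={d,n,u}
  b6 li={d,n,u} lo={d}
  b7 li={d} lo={d}
  b8 li={d} lo={d}
  b9 li={d} lo=∅

Conflict graph:
  d↔{j,k,m,n,u}
  j↔{d,n,u}
  k↔{d,n,u}
  m↔{d,n,u}
  n↔{d,j,k,m,u}
  u↔{d,j,k,m,n}

N(m) = ["d", "n", "u"]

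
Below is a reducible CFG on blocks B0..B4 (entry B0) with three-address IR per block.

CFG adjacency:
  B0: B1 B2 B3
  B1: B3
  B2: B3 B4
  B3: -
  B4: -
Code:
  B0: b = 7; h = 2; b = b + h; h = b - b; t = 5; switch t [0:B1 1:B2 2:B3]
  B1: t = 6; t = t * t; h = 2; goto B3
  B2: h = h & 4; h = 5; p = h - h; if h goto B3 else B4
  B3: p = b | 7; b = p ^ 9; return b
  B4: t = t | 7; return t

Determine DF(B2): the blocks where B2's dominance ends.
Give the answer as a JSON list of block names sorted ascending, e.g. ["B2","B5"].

Answer: ["B3"]

Working:
idom tree: B1←B0 B2←B0 B3←B0 B4←B2
Dom at joins:
  B3: preds {B0,B1,B2}: {B0} ∩ {B0,B1} ∩ {B0,B2} = {B0}; idom=B0

DF derivation:
  B3←B0: walk · to B0
  B3←B1: walk B1 to B0
  B3←B2: walk B2 to B0
  B0: DF=∅
  B1: DF={B3}
  B2: DF={B3}
  B3: DF=∅
  B4: DF=∅

DF(B2) = ["B3"]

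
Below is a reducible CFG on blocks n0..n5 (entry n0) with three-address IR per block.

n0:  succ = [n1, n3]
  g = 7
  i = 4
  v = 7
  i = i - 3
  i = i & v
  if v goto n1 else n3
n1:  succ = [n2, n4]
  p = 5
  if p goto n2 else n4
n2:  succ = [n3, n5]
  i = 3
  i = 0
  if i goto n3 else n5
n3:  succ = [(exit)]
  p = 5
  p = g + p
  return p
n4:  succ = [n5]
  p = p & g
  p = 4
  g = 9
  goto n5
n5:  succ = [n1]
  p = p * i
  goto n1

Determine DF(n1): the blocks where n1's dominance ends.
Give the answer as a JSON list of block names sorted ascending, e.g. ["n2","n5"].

Answer: ["n1", "n3"]

Analysis:
idom tree: n1←n0 n2←n1 n3←n0 n4←n1 n5←n1
Dom∩ at merges:
  n1: preds {n0,n5}: {n0} ∩ {n0,n1,n5} = {n0}; idom=n0
  n3: preds {n0,n2}: {n0} ∩ {n0,n1,n2} = {n0}; idom=n0
  n5: preds {n2,n4}: {n0,n1,n2} ∩ {n0,n1,n4} = {n0,n1}; idom=n1

DF derivation:
  n1←n0: walk · to n0
  n1←n5: walk n5→n1 to n0
  n3←n0: walk · to n0
  n3←n2: walk n2→n1 to n0
  n5←n2: walk n2 to n1
  n5←n4: walk n4 to n1
  n0: DF=∅
  n1: DF={n1,n3}
  n2: DF={n3,n5}
  n3: DF=∅
  n4: DF={n5}
  n5: DF={n1}

DF(n1) = ["n1", "n3"]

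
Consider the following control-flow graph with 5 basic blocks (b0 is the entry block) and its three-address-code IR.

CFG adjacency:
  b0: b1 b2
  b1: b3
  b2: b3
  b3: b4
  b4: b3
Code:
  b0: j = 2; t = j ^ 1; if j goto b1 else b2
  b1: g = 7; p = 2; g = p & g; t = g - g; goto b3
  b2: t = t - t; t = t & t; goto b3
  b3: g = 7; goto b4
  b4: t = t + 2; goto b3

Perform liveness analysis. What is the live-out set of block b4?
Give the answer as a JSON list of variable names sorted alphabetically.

Per-block:
  b0 def {j,t} use ∅
  b1 def {g,p,t} use ∅
  b2 def {t} use {t}
  b3 def {g} use ∅
  b4 def {t} use {t}

Liveness:
  b0: in=∅ out={t}
  b1: in=∅ out={t}
  b2: in={t} out={t}
  b3: in={t} out={t}
  b4: in={t} out={t}

live-out(b4) = ["t"]

Answer: ["t"]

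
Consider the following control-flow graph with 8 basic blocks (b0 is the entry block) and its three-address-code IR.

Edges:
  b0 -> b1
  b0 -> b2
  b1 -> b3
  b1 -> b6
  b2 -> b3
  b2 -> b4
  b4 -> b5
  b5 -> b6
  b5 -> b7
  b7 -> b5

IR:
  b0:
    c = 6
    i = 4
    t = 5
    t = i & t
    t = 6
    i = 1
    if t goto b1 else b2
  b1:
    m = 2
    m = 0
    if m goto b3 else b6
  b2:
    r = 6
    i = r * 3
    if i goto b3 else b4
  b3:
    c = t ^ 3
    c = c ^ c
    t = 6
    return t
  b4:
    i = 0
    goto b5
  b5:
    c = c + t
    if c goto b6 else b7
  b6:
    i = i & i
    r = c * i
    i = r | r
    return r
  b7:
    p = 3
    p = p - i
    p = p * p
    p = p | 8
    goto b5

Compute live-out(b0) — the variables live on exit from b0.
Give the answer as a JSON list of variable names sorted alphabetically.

def/use:
  b0: {c,i,t} / ∅
  b1: {m} / ∅
  b2: {i,r} / ∅
  b3: {c,t} / {t}
  b4: {i} / ∅
  b5: {c} / {c,t}
  b6: {i,r} / {c,i}
  b7: {p} / {i}

Backward fixpoint:
  b0 li=∅ lo={c,i,t}
  b1 li={c,i,t} lo={c,i,t}
  b2 li={c,t} lo={c,t}
  b3 li={t} lo=∅
  b4 li={c,t} lo={c,i,t}
  b5 li={c,i,t} lo={c,i,t}
  b6 li={c,i} lo=∅
  b7 li={c,i,t} lo={c,i,t}

live-out(b0) = ["c", "i", "t"]

Answer: ["c", "i", "t"]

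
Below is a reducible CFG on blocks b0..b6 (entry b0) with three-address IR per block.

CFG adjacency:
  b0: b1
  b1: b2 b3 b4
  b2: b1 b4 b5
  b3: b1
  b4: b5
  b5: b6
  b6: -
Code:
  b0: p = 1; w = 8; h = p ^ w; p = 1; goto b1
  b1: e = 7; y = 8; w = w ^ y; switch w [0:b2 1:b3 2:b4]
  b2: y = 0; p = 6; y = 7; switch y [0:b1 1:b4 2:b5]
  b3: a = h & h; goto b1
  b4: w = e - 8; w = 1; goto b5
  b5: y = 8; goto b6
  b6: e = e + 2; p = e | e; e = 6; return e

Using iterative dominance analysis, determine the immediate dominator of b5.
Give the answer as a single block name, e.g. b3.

Answer: b1

Analysis:
idom tree: b1←b0 b2←b1 b3←b1 b4←b1 b5←b1 b6←b5
Join-block Dom:
  b1: preds {b0,b2,b3}: {b0} ∩ {b0,b1,b2} ∩ {b0,b1,b3} = {b0}; idom=b0
  b4: preds {b1,b2}: {b0,b1} ∩ {b0,b1,b2} = {b0,b1}; idom=b1
  b5: preds {b2,b4}: {b0,b1,b2} ∩ {b0,b1,b4} = {b0,b1}; idom=b1

idom(b5) = b1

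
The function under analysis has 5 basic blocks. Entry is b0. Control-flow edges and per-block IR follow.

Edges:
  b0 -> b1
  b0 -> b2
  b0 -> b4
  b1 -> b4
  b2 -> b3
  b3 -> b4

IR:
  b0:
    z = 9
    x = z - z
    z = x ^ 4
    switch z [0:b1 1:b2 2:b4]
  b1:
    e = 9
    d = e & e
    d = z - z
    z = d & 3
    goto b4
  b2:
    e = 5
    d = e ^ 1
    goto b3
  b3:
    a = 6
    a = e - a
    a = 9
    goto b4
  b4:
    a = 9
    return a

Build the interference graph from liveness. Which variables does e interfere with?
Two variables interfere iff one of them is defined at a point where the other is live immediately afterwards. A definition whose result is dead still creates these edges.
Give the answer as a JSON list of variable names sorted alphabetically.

def/use:
  b0 def {x,z} use ∅
  b1 def {d,e,z} use {z}
  b2 def {d,e} use ∅
  b3 def {a} use {e}
  b4 def {a} use ∅

Backward fixpoint:
  b0 li=∅ lo={z}
  b1 li={z} lo=∅
  b2 li=∅ lo={e}
  b3 li={e} lo=∅
  b4 li=∅ lo=∅

Interfere edges:
  a — {e}
  d — {e,z}
  e — {a,d,z}
  x — ∅
  z — {d,e}

N(e) = ["a", "d", "z"]

Answer: ["a", "d", "z"]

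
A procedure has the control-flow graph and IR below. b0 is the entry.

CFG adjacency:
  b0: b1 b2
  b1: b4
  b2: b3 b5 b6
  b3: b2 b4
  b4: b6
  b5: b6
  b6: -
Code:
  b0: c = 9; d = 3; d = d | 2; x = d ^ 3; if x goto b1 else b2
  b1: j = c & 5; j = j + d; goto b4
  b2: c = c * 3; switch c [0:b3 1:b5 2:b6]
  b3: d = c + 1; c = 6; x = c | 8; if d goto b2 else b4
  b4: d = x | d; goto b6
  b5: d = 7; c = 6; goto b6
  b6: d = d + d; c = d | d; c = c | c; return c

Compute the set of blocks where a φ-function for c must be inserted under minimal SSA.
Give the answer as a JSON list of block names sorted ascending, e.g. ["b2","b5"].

Answer: ["b2", "b4", "b6"]

Analysis:
idom tree: b1←b0 b2←b0 b3←b2 b4←b0 b5←b2 b6←b0
Dom at joins:
  b2: preds {b0,b3}: {b0} ∩ {b0,b2,b3} = {b0}; idom=b0
  b4: preds {b1,b3}: {b0,b1} ∩ {b0,b2,b3} = {b0}; idom=b0
  b6: preds {b2,b4,b5}: {b0,b2} ∩ {b0,b4} ∩ {b0,b2,b5} = {b0}; idom=b0

Frontier:
  b2←b0: walk · to b0
  b2←b3: walk b3→b2 to b0
  b4←b1: walk b1 to b0
  b4←b3: walk b3→b2 to b0
  b6←b2: walk b2 to b0
  b6←b4: walk b4 to b0
  b6←b5: walk b5→b2 to b0
  DF(b0)=∅
  DF(b1)={b4}
  DF(b2)={b2,b4,b6}
  DF(b3)={b2,b4}
  DF(b4)={b6}
  DF(b5)={b6}
  DF(b6)=∅

φ for c: defs {b0,b2,b3,b5,b6}
  DF⁺ = {b2,b4,b6}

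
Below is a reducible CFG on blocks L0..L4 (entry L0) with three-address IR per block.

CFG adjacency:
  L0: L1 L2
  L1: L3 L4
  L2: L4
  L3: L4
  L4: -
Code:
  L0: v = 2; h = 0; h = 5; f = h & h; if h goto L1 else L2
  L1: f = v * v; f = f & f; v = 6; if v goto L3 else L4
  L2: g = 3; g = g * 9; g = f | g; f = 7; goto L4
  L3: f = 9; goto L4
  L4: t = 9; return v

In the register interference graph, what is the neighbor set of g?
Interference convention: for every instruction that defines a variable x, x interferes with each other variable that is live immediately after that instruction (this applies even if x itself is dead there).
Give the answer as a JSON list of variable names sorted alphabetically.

Answer: ["f", "v"]

Working:
def/use:
  L0: def={f,h,v} ue=∅
  L1: def={f,v} ue={v}
  L2: def={f,g} ue={f}
  L3: def={f} ue=∅
  L4: def={t} ue={v}

Live sets:
  L0 li=∅ lo={f,v}
  L1 li={v} lo={v}
  L2 li={f,v} lo={v}
  L3 li={v} lo={v}
  L4 li={v} lo=∅

Interference:
  f — {g,h,v}
  g — {f,v}
  h — {f,v}
  t — {v}
  v — {f,g,h,t}

N(g) = ["f", "v"]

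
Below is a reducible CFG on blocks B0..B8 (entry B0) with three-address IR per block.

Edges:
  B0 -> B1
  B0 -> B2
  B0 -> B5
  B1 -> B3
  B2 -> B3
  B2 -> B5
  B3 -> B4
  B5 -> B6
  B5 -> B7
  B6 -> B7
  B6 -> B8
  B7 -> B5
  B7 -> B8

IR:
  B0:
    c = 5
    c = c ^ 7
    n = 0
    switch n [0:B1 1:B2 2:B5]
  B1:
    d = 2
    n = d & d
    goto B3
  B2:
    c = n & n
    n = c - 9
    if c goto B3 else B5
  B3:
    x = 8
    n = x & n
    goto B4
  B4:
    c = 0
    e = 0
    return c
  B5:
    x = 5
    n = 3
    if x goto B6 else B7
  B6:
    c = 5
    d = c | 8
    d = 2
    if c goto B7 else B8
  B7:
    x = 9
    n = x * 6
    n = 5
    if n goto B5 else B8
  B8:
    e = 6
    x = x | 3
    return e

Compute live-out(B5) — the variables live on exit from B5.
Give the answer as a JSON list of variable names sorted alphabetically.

Per-block:
  B0: def={c,n} ue=∅
  B1: def={d,n} ue=∅
  B2: def={c,n} ue={n}
  B3: def={n,x} ue={n}
  B4: def={c,e} ue=∅
  B5: def={n,x} ue=∅
  B6: def={c,d} ue=∅
  B7: def={n,x} ue=∅
  B8: def={e,x} ue={x}

Liveness:
  live B0: ∅→{n}
  live B1: ∅→{n}
  live B2: {n}→{n}
  live B3: {n}→∅
  live B4: ∅→∅
  live B5: ∅→{x}
  live B6: {x}→{x}
  live B7: ∅→{x}
  live B8: {x}→∅

live-out(B5) = ["x"]

Answer: ["x"]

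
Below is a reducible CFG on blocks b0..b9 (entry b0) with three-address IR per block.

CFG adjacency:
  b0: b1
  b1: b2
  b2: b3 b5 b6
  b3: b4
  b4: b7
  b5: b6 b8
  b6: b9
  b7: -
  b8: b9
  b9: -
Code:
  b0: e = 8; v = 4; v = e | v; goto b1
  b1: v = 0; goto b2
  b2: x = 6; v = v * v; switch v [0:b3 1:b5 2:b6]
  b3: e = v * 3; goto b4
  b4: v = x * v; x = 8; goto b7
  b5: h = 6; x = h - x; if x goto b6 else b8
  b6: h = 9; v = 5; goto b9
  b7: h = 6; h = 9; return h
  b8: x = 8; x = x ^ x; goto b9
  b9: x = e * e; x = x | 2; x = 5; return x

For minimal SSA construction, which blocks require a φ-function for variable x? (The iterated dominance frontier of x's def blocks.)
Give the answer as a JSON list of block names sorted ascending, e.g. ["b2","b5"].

Answer: ["b6", "b9"]

Analysis:
idom tree: b1←b0 b2←b1 b3←b2 b4←b3 b5←b2 b6←b2 b7←b4 b8←b5 b9←b2
Dom at joins:
  b6: preds {b2,b5}: {b0,b1,b2} ∩ {b0,b1,b2,b5} = {b0,b1,b2}; idom=b2
  b9: preds {b6,b8}: {b0,b1,b2,b6} ∩ {b0,b1,b2,b5,b8} = {b0,b1,b2}; idom=b2

Frontier:
  b6←b2: walk · to b2
  b6←b5: walk b5 to b2
  b9←b6: walk b6 to b2
  b9←b8: walk b8→b5 to b2
  b0: DF=∅
  b1: DF=∅
  b2: DF=∅
  b3: DF=∅
  b4: DF=∅
  b5: DF={b6,b9}
  b6: DF={b9}
  b7: DF=∅
  b8: DF={b9}
  b9: DF=∅

φ for x: defs {b2,b4,b5,b8,b9}
  DF⁺ = {b6,b9}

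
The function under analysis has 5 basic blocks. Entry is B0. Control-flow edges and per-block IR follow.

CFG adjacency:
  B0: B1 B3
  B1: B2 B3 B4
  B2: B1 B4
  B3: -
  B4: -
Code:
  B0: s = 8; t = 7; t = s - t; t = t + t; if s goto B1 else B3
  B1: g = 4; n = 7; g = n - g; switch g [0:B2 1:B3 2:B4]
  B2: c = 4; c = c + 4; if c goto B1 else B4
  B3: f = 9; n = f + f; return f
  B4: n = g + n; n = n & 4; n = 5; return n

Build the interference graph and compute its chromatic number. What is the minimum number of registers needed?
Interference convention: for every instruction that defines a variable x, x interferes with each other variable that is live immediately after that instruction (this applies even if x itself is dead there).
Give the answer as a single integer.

Answer: 3

Working:
def/use:
  B0 def {s,t} use ∅
  B1 def {g,n} use ∅
  B2 def {c} use ∅
  B3 def {f,n} use ∅
  B4 def {n} use {g,n}

Liveness:
  B0 li=∅ lo=∅
  B1 li=∅ lo={g,n}
  B2 li={g,n} lo={g,n}
  B3 li=∅ lo=∅
  B4 li={g,n} lo=∅

Interfere edges:
  c: {g,n}
  f: {n}
  g: {c,n}
  n: {c,f,g}
  s: {t}
  t: {s}

Registers:
  {c,g,n} pairwise interfere (3-clique) ⇒ χ ≥ 3
  3-colouring: r0={n,s}  r1={c,f,t}  r2={g}
  χ = 3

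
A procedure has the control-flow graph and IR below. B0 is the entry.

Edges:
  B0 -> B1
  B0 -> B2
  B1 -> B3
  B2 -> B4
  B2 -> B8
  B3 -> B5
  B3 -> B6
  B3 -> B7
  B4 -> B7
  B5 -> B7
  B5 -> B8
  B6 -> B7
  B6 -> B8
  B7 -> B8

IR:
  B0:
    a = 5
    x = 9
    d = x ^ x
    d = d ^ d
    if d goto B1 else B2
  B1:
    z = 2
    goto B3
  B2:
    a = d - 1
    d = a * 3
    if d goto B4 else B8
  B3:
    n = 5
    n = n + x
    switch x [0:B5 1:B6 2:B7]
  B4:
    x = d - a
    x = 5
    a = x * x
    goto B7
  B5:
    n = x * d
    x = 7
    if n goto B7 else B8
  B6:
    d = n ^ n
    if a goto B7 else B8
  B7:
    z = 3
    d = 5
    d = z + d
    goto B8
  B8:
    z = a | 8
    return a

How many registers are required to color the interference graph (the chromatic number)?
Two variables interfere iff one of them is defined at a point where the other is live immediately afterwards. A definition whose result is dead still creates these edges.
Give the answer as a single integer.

Per-block:
  B0 def {a,d,x} use ∅
  B1 def {z} use ∅
  B2 def {a,d} use {d}
  B3 def {n} use {x}
  B4 def {a,x} use {a,d}
  B5 def {n,x} use {d,x}
  B6 def {d} use {a,n}
  B7 def {d,z} use ∅
  B8 def {z} use {a}

Liveness:
  B0: in=∅ out={a,d,x}
  B1: in={a,d,x} out={a,d,x}
  B2: in={d} out={a,d}
  B3: in={a,d,x} out={a,d,n,x}
  B4: in={a,d} out={a}
  B5: in={a,d,x} out={a}
  B6: in={a,n} out={a}
  B7: in={a} out={a}
  B8: in={a} out=∅

Interference:
  a — {d,n,x,z}
  d — {a,n,x,z}
  n — {a,d,x}
  x — {a,d,n,z}
  z — {a,d,x}

Chromatic number:
  {a,d,n,x} pairwise interfere (4-clique) ⇒ χ ≥ 4
  4-colouring: r0={a}  r1={d}  r2={x}  r3={n,z}
  χ = 4

Answer: 4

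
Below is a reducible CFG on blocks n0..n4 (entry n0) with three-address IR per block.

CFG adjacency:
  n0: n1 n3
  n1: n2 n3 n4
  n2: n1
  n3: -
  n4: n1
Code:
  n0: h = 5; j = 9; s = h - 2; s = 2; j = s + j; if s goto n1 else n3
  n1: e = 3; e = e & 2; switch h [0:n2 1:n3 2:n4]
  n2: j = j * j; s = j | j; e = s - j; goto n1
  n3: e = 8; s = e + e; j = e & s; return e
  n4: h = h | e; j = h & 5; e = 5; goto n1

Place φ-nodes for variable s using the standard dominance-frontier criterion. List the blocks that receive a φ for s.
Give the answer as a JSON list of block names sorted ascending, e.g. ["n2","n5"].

idom tree: n1←n0 n2←n1 n3←n0 n4←n1
Dom∩ at merges:
  n1: preds {n0,n2,n4}: {n0} ∩ {n0,n1,n2} ∩ {n0,n1,n4} = {n0}; idom=n0
  n3: preds {n0,n1}: {n0} ∩ {n0,n1} = {n0}; idom=n0

DF walk-up:
  join n1 pred n0: · stop@n0
  join n1 pred n2: n2→n1 stop@n0
  join n1 pred n4: n4→n1 stop@n0
  join n3 pred n0: · stop@n0
  join n3 pred n1: n1 stop@n0
  n0 → ∅
  n1 → {n1,n3}
  n2 → {n1}
  n3 → ∅
  n4 → {n1}

φ for s: defs {n0,n2,n3}
  DF⁺ = {n1,n3}

Answer: ["n1", "n3"]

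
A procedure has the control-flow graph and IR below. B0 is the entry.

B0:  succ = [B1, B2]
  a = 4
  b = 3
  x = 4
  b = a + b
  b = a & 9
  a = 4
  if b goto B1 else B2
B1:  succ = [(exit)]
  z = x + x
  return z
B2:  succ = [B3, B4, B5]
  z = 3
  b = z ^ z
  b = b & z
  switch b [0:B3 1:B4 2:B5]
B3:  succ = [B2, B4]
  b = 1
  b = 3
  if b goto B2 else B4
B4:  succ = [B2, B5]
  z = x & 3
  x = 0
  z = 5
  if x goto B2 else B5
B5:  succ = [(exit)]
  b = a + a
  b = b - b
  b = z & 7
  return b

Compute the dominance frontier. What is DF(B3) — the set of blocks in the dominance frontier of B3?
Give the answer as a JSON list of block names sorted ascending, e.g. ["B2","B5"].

Answer: ["B2", "B4"]

Working:
idom tree: B1←B0 B2←B0 B3←B2 B4←B2 B5←B2
Join-block Dom:
  B2: preds {B0,B3,B4}: {B0} ∩ {B0,B2,B3} ∩ {B0,B2,B4} = {B0}; idom=B0
  B4: preds {B2,B3}: {B0,B2} ∩ {B0,B2,B3} = {B0,B2}; idom=B2
  B5: preds {B2,B4}: {B0,B2} ∩ {B0,B2,B4} = {B0,B2}; idom=B2

DF derivation:
  B2←B0: walk · to B0
  B2←B3: walk B3→B2 to B0
  B2←B4: walk B4→B2 to B0
  B4←B2: walk · to B2
  B4←B3: walk B3 to B2
  B5←B2: walk · to B2
  B5←B4: walk B4 to B2
  B0 → ∅
  B1 → ∅
  B2 → {B2}
  B3 → {B2,B4}
  B4 → {B2,B5}
  B5 → ∅

DF(B3) = ["B2", "B4"]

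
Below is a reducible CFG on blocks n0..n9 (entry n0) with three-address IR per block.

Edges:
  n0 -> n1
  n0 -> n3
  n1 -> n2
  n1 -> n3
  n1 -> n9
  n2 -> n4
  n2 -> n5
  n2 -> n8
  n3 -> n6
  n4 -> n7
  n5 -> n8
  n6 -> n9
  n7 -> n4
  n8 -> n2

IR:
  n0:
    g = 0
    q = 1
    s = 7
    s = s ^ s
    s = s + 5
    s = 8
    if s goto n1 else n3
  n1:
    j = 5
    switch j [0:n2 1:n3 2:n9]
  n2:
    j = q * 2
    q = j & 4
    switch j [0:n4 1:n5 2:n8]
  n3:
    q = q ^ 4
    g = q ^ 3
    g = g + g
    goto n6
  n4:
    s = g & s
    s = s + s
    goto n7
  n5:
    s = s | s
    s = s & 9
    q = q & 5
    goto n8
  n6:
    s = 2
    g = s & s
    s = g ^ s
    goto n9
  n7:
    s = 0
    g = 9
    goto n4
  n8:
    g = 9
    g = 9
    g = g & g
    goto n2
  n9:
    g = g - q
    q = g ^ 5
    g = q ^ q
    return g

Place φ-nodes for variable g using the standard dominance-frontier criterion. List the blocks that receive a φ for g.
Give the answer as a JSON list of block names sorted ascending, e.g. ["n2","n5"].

Answer: ["n2", "n4", "n9"]

Derivation:
idom tree: n1←n0 n2←n1 n3←n0 n4←n2 n5←n2 n6←n3 n7←n4 n8←n2 n9←n0
Join-block Dom:
  n2: preds {n1,n8}: {n0,n1} ∩ {n0,n1,n2,n8} = {n0,n1}; idom=n1
  n3: preds {n0,n1}: {n0} ∩ {n0,n1} = {n0}; idom=n0
  n4: preds {n2,n7}: {n0,n1,n2} ∩ {n0,n1,n2,n4,n7} = {n0,n1,n2}; idom=n2
  n8: preds {n2,n5}: {n0,n1,n2} ∩ {n0,n1,n2,n5} = {n0,n1,n2}; idom=n2
  n9: preds {n1,n6}: {n0,n1} ∩ {n0,n3,n6} = {n0}; idom=n0

DF derivation:
  n2←n1: walk · to n1
  n2←n8: walk n8→n2 to n1
  n3←n0: walk · to n0
  n3←n1: walk n1 to n0
  n4←n2: walk · to n2
  n4←n7: walk n7→n4 to n2
  n8←n2: walk · to n2
  n8←n5: walk n5 to n2
  n9←n1: walk n1 to n0
  n9←n6: walk n6→n3 to n0
  n0 → ∅
  n1 → {n3,n9}
  n2 → {n2}
  n3 → {n9}
  n4 → {n4}
  n5 → {n8}
  n6 → {n9}
  n7 → {n4}
  n8 → {n2}
  n9 → ∅

φ for g: defs {n0,n3,n6,n7,n8,n9}
  DF⁺ = {n2,n4,n9}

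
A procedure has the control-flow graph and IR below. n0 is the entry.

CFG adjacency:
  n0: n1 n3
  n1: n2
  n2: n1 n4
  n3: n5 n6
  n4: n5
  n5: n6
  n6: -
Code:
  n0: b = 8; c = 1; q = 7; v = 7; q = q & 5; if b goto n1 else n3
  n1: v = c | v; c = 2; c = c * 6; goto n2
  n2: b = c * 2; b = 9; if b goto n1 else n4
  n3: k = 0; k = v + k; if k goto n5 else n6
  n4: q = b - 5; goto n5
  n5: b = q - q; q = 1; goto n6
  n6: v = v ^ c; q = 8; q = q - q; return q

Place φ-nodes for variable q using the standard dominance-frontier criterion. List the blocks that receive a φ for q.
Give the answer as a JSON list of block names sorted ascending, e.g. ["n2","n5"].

Answer: ["n5", "n6"]

Derivation:
idom tree: n1←n0 n2←n1 n3←n0 n4←n2 n5←n0 n6←n0
Dom∩ at merges:
  n1: preds {n0,n2}: {n0} ∩ {n0,n1,n2} = {n0}; idom=n0
  n5: preds {n3,n4}: {n0,n3} ∩ {n0,n1,n2,n4} = {n0}; idom=n0
  n6: preds {n3,n5}: {n0,n3} ∩ {n0,n5} = {n0}; idom=n0

DF walk-up:
  n1←n0: walk · to n0
  n1←n2: walk n2→n1 to n0
  n5←n3: walk n3 to n0
  n5←n4: walk n4→n2→n1 to n0
  n6←n3: walk n3 to n0
  n6←n5: walk n5 to n0
  n0: DF=∅
  n1: DF={n1,n5}
  n2: DF={n1,n5}
  n3: DF={n5,n6}
  n4: DF={n5}
  n5: DF={n6}
  n6: DF=∅

φ for q: defs {n0,n4,n5,n6}
  DF⁺ = {n5,n6}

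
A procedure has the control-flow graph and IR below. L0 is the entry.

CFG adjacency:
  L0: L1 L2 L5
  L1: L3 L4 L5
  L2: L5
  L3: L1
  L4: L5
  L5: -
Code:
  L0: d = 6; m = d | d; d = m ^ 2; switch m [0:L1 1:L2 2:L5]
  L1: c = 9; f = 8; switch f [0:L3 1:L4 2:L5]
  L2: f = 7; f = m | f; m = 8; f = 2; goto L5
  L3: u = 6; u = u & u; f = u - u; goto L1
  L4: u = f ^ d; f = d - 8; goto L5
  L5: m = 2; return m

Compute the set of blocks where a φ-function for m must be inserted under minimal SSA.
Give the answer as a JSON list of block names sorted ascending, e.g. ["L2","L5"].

idom tree: L1←L0 L2←L0 L3←L1 L4←L1 L5←L0
Join-block Dom:
  L1: preds {L0,L3}: {L0} ∩ {L0,L1,L3} = {L0}; idom=L0
  L5: preds {L0,L1,L2,L4}: {L0} ∩ {L0,L1} ∩ {L0,L2} ∩ {L0,L1,L4} = {L0}; idom=L0

Frontier:
  join L1 pred L0: · stop@L0
  join L1 pred L3: L3→L1 stop@L0
  join L5 pred L0: · stop@L0
  join L5 pred L1: L1 stop@L0
  join L5 pred L2: L2 stop@L0
  join L5 pred L4: L4→L1 stop@L0
  L0: DF=∅
  L1: DF={L1,L5}
  L2: DF={L5}
  L3: DF={L1}
  L4: DF={L5}
  L5: DF=∅

φ for m: defs {L0,L2,L5}
  DF⁺ = {L5}

Answer: ["L5"]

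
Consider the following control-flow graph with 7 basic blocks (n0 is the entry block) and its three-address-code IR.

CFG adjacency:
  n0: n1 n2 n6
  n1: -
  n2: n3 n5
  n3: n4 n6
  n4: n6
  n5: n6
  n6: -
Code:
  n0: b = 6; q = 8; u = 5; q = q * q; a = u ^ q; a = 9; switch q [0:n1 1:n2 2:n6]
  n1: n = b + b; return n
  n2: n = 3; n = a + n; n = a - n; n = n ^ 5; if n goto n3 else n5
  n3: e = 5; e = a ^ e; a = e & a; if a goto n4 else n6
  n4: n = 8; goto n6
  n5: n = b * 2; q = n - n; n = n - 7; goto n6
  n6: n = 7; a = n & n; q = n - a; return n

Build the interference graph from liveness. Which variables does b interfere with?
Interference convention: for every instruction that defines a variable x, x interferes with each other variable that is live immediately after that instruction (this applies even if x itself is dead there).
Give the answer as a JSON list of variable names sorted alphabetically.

def/use:
  n0: def={a,b,q,u} ue=∅
  n1: def={n} ue={b}
  n2: def={n} ue={a}
  n3: def={a,e} ue={a}
  n4: def={n} ue=∅
  n5: def={n,q} ue={b}
  n6: def={a,n,q} ue=∅

Live sets:
  live n0: ∅→{a,b}
  live n1: {b}→∅
  live n2: {a,b}→{a,b}
  live n3: {a}→∅
  live n4: ∅→∅
  live n5: {b}→∅
  live n6: ∅→∅

Interference:
  a: {b,e,n,q}
  b: {a,n,q,u}
  e: {a}
  n: {a,b,q}
  q: {a,b,n,u}
  u: {b,q}

N(b) = ["a", "n", "q", "u"]

Answer: ["a", "n", "q", "u"]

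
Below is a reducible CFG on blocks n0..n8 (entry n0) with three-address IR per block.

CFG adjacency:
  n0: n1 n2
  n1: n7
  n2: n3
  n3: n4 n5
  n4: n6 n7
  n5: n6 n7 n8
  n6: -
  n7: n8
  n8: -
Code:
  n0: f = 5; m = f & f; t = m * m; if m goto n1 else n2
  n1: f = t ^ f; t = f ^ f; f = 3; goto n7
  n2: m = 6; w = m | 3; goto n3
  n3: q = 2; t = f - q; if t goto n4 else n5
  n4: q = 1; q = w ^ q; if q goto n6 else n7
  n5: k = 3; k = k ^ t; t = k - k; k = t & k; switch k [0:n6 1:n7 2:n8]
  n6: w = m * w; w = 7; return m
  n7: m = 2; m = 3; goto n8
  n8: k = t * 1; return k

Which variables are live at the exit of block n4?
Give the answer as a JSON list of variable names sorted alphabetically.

def/use:
  n0 def {f,m,t} use ∅
  n1 def {f,t} use {f,t}
  n2 def {m,w} use ∅
  n3 def {q,t} use {f}
  n4 def {q} use {w}
  n5 def {k,t} use {t}
  n6 def {w} use {m,w}
  n7 def {m} use ∅
  n8 def {k} use {t}

Liveness:
  n0: in=∅ out={f,t}
  n1: in={f,t} out={t}
  n2: in={f} out={f,m,w}
  n3: in={f,m,w} out={m,t,w}
  n4: in={m,t,w} out={m,t,w}
  n5: in={m,t,w} out={m,t,w}
  n6: in={m,w} out=∅
  n7: in={t} out={t}
  n8: in={t} out=∅

live-out(n4) = ["m", "t", "w"]

Answer: ["m", "t", "w"]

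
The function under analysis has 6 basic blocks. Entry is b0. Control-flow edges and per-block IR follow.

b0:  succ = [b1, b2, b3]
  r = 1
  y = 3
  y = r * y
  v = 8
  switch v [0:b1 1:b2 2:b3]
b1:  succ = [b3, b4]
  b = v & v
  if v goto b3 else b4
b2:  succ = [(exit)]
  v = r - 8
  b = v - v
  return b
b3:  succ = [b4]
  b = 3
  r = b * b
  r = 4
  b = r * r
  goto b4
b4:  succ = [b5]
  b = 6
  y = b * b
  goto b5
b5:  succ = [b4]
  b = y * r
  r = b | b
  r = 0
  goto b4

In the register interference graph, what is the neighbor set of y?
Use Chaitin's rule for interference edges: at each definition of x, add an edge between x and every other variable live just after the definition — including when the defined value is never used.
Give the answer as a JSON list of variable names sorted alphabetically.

Answer: ["r"]

Analysis:
Block summaries:
  b0: {r,v,y} / ∅
  b1: {b} / {v}
  b2: {b,v} / {r}
  b3: {b,r} / ∅
  b4: {b,y} / ∅
  b5: {b,r} / {r,y}

Liveness:
  b0 li=∅ lo={r,v}
  b1 li={r,v} lo={r}
  b2 li={r} lo=∅
  b3 li=∅ lo={r}
  b4 li={r} lo={r,y}
  b5 li={r,y} lo={r}

Interference:
  b↔{r,v}
  r↔{b,v,y}
  v↔{b,r}
  y↔{r}

N(y) = ["r"]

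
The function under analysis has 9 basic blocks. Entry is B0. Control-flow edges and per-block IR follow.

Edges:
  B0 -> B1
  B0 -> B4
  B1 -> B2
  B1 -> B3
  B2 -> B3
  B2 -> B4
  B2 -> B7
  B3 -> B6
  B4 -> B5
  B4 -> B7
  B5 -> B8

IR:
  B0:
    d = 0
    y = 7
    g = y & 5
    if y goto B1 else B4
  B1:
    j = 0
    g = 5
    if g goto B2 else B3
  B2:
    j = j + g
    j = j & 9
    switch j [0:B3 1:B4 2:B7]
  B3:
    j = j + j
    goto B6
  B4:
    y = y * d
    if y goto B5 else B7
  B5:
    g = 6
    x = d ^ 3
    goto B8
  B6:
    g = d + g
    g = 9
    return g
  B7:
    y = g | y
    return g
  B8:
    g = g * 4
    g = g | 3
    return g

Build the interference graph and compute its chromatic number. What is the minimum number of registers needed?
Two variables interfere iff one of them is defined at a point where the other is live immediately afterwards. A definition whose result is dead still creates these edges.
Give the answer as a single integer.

Block summaries:
  B0: {d,g,y} / ∅
  B1: {g,j} / ∅
  B2: {j} / {g,j}
  B3: {j} / {j}
  B4: {y} / {d,y}
  B5: {g,x} / {d}
  B6: {g} / {d,g}
  B7: {y} / {g,y}
  B8: {g} / {g}

Backward fixpoint:
  live B0: ∅→{d,g,y}
  live B1: {d,y}→{d,g,j,y}
  live B2: {d,g,j,y}→{d,g,j,y}
  live B3: {d,g,j}→{d,g}
  live B4: {d,g,y}→{d,g,y}
  live B5: {d}→{g}
  live B6: {d,g}→∅
  live B7: {g,y}→∅
  live B8: {g}→∅

Interfere edges:
  d↔{g,j,y}
  g↔{d,j,x,y}
  j↔{d,g,y}
  x↔{g}
  y↔{d,g,j}

Registers:
  lower bound: {d,g,j,y} mutually conflict ⇒ χ ≥ 4
  assign d→R1 g→R0 j→R2 x→R1 y→R3 — no edge inside a register ⇒ χ ≤ 4
  χ = 4

Answer: 4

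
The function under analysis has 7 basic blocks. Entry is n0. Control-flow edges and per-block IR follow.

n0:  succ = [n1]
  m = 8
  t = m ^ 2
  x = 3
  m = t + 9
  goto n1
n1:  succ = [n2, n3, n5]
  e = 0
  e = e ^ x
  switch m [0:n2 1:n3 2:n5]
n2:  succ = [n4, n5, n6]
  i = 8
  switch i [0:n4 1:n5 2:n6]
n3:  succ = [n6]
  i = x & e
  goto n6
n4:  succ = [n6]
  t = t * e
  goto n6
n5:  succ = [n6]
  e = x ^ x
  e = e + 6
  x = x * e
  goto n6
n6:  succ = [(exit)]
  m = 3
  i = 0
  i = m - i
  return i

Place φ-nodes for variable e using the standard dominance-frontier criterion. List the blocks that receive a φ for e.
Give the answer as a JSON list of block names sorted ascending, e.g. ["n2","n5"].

idom tree: n1←n0 n2←n1 n3←n1 n4←n2 n5←n1 n6←n1
Dom∩ at merges:
  n5: preds {n1,n2}: {n0,n1} ∩ {n0,n1,n2} = {n0,n1}; idom=n1
  n6: preds {n2,n3,n4,n5}: {n0,n1,n2} ∩ {n0,n1,n3} ∩ {n0,n1,n2,n4} ∩ {n0,n1,n5} = {n0,n1}; idom=n1

Frontier:
  join n5 pred n1: · stop@n1
  join n5 pred n2: n2 stop@n1
  join n6 pred n2: n2 stop@n1
  join n6 pred n3: n3 stop@n1
  join n6 pred n4: n4→n2 stop@n1
  join n6 pred n5: n5 stop@n1
  n0: DF=∅
  n1: DF=∅
  n2: DF={n5,n6}
  n3: DF={n6}
  n4: DF={n6}
  n5: DF={n6}
  n6: DF=∅

φ for e: defs {n1,n5}
  DF⁺ = {n6}

Answer: ["n6"]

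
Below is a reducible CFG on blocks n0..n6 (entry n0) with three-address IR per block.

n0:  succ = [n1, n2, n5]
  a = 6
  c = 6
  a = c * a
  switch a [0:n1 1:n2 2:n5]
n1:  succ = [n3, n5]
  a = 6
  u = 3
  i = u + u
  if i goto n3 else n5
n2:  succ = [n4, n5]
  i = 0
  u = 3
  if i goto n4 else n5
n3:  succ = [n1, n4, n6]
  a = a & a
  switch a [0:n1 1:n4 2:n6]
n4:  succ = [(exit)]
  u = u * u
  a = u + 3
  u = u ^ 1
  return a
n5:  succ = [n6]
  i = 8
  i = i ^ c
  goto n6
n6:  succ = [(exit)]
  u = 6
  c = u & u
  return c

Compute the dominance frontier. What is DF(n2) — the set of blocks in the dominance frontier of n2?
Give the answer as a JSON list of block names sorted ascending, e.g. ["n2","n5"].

idom tree: n1←n0 n2←n0 n3←n1 n4←n0 n5←n0 n6←n0
Dom∩ at merges:
  n1: preds {n0,n3}: {n0} ∩ {n0,n1,n3} = {n0}; idom=n0
  n4: preds {n2,n3}: {n0,n2} ∩ {n0,n1,n3} = {n0}; idom=n0
  n5: preds {n0,n1,n2}: {n0} ∩ {n0,n1} ∩ {n0,n2} = {n0}; idom=n0
  n6: preds {n3,n5}: {n0,n1,n3} ∩ {n0,n5} = {n0}; idom=n0

DF walk-up:
  n1←n0: walk · to n0
  n1←n3: walk n3→n1 to n0
  n4←n2: walk n2 to n0
  n4←n3: walk n3→n1 to n0
  n5←n0: walk · to n0
  n5←n1: walk n1 to n0
  n5←n2: walk n2 to n0
  n6←n3: walk n3→n1 to n0
  n6←n5: walk n5 to n0
  n0: DF=∅
  n1: DF={n1,n4,n5,n6}
  n2: DF={n4,n5}
  n3: DF={n1,n4,n6}
  n4: DF=∅
  n5: DF={n6}
  n6: DF=∅

DF(n2) = ["n4", "n5"]

Answer: ["n4", "n5"]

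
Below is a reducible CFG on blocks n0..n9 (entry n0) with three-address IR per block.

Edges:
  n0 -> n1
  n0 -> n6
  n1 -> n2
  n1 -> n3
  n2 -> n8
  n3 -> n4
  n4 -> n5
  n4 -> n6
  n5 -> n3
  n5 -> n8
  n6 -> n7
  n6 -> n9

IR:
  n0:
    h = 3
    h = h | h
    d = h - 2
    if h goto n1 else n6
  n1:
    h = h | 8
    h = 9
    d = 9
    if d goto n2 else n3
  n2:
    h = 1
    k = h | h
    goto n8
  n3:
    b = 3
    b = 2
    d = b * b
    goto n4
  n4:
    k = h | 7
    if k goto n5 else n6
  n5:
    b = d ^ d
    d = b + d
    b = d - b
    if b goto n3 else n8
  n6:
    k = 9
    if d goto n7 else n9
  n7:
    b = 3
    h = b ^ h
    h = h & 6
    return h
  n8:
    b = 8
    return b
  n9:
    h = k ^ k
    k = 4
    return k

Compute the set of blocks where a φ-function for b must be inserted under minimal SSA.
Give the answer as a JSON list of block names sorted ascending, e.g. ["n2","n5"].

idom tree: n1←n0 n2←n1 n3←n1 n4←n3 n5←n4 n6←n0 n7←n6 n8←n1 n9←n6
Dom at joins:
  n3: preds {n1,n5}: {n0,n1} ∩ {n0,n1,n3,n4,n5} = {n0,n1}; idom=n1
  n6: preds {n0,n4}: {n0} ∩ {n0,n1,n3,n4} = {n0}; idom=n0
  n8: preds {n2,n5}: {n0,n1,n2} ∩ {n0,n1,n3,n4,n5} = {n0,n1}; idom=n1

DF walk-up:
  n3←n1: walk · to n1
  n3←n5: walk n5→n4→n3 to n1
  n6←n0: walk · to n0
  n6←n4: walk n4→n3→n1 to n0
  n8←n2: walk n2 to n1
  n8←n5: walk n5→n4→n3 to n1
  DF(n0)=∅
  DF(n1)={n6}
  DF(n2)={n8}
  DF(n3)={n3,n6,n8}
  DF(n4)={n3,n6,n8}
  DF(n5)={n3,n8}
  DF(n6)=∅
  DF(n7)=∅
  DF(n8)=∅
  DF(n9)=∅

φ for b: defs {n3,n5,n7,n8}
  DF⁺ = {n3,n6,n8}

Answer: ["n3", "n6", "n8"]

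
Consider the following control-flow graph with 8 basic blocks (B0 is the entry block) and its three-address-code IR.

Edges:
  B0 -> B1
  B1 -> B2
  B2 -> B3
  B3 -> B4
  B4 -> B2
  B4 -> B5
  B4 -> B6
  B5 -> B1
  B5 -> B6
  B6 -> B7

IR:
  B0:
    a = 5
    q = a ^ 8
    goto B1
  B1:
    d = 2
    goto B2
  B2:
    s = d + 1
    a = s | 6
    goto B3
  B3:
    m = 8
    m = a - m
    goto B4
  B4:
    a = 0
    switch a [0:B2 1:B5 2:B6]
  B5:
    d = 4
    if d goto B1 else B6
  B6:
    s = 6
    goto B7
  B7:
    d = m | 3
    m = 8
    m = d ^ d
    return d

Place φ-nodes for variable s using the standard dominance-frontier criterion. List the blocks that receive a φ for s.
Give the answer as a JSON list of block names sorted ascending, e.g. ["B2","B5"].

idom tree: B1←B0 B2←B1 B3←B2 B4←B3 B5←B4 B6←B4 B7←B6
Dom∩ at merges:
  B1: preds {B0,B5}: {B0} ∩ {B0,B1,B2,B3,B4,B5} = {B0}; idom=B0
  B2: preds {B1,B4}: {B0,B1} ∩ {B0,B1,B2,B3,B4} = {B0,B1}; idom=B1
  B6: preds {B4,B5}: {B0,B1,B2,B3,B4} ∩ {B0,B1,B2,B3,B4,B5} = {B0,B1,B2,B3,B4}; idom=B4

DF derivation:
  B1←B0: walk · to B0
  B1←B5: walk B5→B4→B3→B2→B1 to B0
  B2←B1: walk · to B1
  B2←B4: walk B4→B3→B2 to B1
  B6←B4: walk · to B4
  B6←B5: walk B5 to B4
  DF(B0)=∅
  DF(B1)={B1}
  DF(B2)={B1,B2}
  DF(B3)={B1,B2}
  DF(B4)={B1,B2}
  DF(B5)={B1,B6}
  DF(B6)=∅
  DF(B7)=∅

φ for s: defs {B2,B6}
  DF⁺ = {B1,B2}

Answer: ["B1", "B2"]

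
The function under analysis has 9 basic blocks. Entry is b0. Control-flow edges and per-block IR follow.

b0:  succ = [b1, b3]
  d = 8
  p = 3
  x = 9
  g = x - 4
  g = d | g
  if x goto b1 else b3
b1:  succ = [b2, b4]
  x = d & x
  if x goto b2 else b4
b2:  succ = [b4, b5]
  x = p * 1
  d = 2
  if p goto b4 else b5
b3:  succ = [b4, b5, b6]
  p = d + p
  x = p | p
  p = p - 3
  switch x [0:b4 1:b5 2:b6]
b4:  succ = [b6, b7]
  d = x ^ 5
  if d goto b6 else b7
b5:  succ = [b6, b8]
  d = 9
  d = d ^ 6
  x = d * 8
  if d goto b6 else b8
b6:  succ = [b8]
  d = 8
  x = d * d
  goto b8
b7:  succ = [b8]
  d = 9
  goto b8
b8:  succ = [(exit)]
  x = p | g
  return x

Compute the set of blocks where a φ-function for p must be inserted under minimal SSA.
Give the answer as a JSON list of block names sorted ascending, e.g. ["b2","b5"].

idom tree: b1←b0 b2←b1 b3←b0 b4←b0 b5←b0 b6←b0 b7←b4 b8←b0
Dom at joins:
  b4: preds {b1,b2,b3}: {b0,b1} ∩ {b0,b1,b2} ∩ {b0,b3} = {b0}; idom=b0
  b5: preds {b2,b3}: {b0,b1,b2} ∩ {b0,b3} = {b0}; idom=b0
  b6: preds {b3,b4,b5}: {b0,b3} ∩ {b0,b4} ∩ {b0,b5} = {b0}; idom=b0
  b8: preds {b5,b6,b7}: {b0,b5} ∩ {b0,b6} ∩ {b0,b4,b7} = {b0}; idom=b0

DF derivation:
  join b4 pred b1: b1 stop@b0
  join b4 pred b2: b2→b1 stop@b0
  join b4 pred b3: b3 stop@b0
  join b5 pred b2: b2→b1 stop@b0
  join b5 pred b3: b3 stop@b0
  join b6 pred b3: b3 stop@b0
  join b6 pred b4: b4 stop@b0
  join b6 pred b5: b5 stop@b0
  join b8 pred b5: b5 stop@b0
  join b8 pred b6: b6 stop@b0
  join b8 pred b7: b7→b4 stop@b0
  b0: DF=∅
  b1: DF={b4,b5}
  b2: DF={b4,b5}
  b3: DF={b4,b5,b6}
  b4: DF={b6,b8}
  b5: DF={b6,b8}
  b6: DF={b8}
  b7: DF={b8}
  b8: DF=∅

φ for p: defs {b0,b3}
  DF⁺ = {b4,b5,b6,b8}

Answer: ["b4", "b5", "b6", "b8"]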